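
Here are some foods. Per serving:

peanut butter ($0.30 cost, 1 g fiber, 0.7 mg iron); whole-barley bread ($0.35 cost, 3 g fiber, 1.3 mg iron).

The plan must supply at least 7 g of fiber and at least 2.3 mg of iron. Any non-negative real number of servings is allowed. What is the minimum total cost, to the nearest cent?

For a min-cost LP with two ≥-constraints, a basic feasible solution has at most two positive variables.
peanut butter only: max(7/1, 2.3/0.7) = 7 servings → $2.10.
whole-barley bread only: max(7/3, 2.3/1.3) = 2.333 servings → $0.82.
peanut butter + whole-barley bread: the both-tight solution has a negative serving — not a feasible corner.
The minimum over all feasible corners is $0.82.

$0.82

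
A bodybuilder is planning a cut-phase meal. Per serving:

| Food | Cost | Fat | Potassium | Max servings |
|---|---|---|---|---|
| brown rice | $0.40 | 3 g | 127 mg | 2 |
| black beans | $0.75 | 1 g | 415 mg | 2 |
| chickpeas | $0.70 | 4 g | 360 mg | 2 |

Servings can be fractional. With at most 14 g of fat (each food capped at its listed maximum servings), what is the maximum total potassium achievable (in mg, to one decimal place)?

Potassium per g fat: black beans 415, chickpeas 90, brown rice 42.33.
Take 2 servings of black beans: uses 2 g fat, +830.0 mg potassium (running total 830.0 mg).
Take 2 servings of chickpeas: uses 8 g fat, +720.0 mg potassium (running total 1550.0 mg).
Take 1.333 servings of brown rice: uses 4 g fat, +169.3 mg potassium (running total 1719.3 mg).
Filling greedily by potassium-per-g fat is optimal for one linear limit, giving 1719.3 mg.

1719.3 mg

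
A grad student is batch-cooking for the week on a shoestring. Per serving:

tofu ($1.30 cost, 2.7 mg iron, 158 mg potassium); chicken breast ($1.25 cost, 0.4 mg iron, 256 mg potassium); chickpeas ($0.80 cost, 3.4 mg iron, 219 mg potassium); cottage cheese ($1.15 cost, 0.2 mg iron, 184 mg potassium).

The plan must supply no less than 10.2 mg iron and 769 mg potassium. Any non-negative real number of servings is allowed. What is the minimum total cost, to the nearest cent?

$2.81

tofu only: max(10.2/2.7, 769/158) = 4.867 servings → $6.33.
chicken breast only: max(10.2/0.4, 769/256) = 25.5 servings → $31.88.
chickpeas only: max(10.2/3.4, 769/219) = 3.511 servings → $2.81.
cottage cheese only: max(10.2/0.2, 769/184) = 51 servings → $58.65.
tofu + chicken breast with both tight: 3.668 servings and 0.74 servings → $5.69.
tofu + chickpeas with both targets exact would need a negative amount; discard.
tofu + cottage cheese with both tight: 3.704 servings and 0.9989 servings → $5.96.
chicken breast + chickpeas with both tight: 0.4865 servings and 2.943 servings → $2.96.
chicken breast + cottage cheese: intersection lies outside the first quadrant.
chickpeas + cottage cheese with both tight: 2.961 servings and 0.6545 servings → $3.12.
The minimum over all feasible corners is $2.81.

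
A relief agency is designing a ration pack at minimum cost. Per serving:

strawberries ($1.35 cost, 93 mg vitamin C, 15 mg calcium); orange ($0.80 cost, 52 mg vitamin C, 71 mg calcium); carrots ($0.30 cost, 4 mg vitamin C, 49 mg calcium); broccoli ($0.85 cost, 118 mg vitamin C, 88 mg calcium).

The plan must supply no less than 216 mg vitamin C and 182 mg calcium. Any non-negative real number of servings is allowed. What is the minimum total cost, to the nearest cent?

$1.68

strawberries only: max(216/93, 182/15) = 12.13 servings → $16.38.
orange only: max(216/52, 182/71) = 4.154 servings → $3.32.
carrots only: max(216/4, 182/49) = 54 servings → $16.20.
broccoli only: max(216/118, 182/88) = 2.068 servings → $1.76.
strawberries + orange with both tight: 1.008 servings and 2.35 servings → $3.24.
strawberries + carrots with both tight: 2.192 servings and 3.043 servings → $3.87.
strawberries + broccoli with both targets exact would need a negative amount; discard.
orange + carrots: the both-tight solution has a negative serving — not a feasible corner.
orange + broccoli with both tight: 0.6491 servings and 1.544 servings → $1.83.
carrots + broccoli with both tight: 0.4545 servings and 1.815 servings → $1.68.
The minimum over all feasible corners is $1.68.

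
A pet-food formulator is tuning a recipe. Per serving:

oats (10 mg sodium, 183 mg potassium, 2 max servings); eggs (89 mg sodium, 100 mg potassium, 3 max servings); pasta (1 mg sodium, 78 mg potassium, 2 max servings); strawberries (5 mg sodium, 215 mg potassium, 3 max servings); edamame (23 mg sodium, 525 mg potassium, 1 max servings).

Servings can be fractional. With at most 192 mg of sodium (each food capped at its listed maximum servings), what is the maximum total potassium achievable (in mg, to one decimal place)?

1840.3 mg

Potassium per mg sodium: pasta 78, strawberries 43, edamame 22.83, oats 18.3, eggs 1.124.
Take 2 servings of pasta: uses 2 mg sodium, +156.0 mg potassium (running total 156.0 mg).
Take 3 servings of strawberries: uses 15 mg sodium, +645.0 mg potassium (running total 801.0 mg).
Take 1 serving of edamame: uses 23 mg sodium, +525.0 mg potassium (running total 1326.0 mg).
Take 2 servings of oats: uses 20 mg sodium, +366.0 mg potassium (running total 1692.0 mg).
Take 1.483 servings of eggs: uses 132 mg sodium, +148.3 mg potassium (running total 1840.3 mg).
Greedy by best ratio exhausts the sodium allowance optimally: 1840.3 mg.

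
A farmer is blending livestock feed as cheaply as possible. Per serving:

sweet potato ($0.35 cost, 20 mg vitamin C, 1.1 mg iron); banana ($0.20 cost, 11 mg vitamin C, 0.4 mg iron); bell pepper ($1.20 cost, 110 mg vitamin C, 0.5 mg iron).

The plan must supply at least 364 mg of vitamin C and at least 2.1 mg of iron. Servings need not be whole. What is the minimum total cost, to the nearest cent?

At the optimum either one food covers both requirements or two foods hit both targets exactly; no other combination can be cheaper.
sweet potato only: max(364/20, 2.1/1.1) = 18.2 servings → $6.37.
banana only: max(364/11, 2.1/0.4) = 33.09 servings → $6.62.
bell pepper only: max(364/110, 2.1/0.5) = 4.2 servings → $5.04.
sweet potato + banana: the both-tight solution has a negative serving — not a feasible corner.
sweet potato + bell pepper with both tight: 0.4414 servings and 3.229 servings → $4.03.
banana + bell pepper with both tight: 1.273 servings and 3.182 servings → $4.07.
Cheapest feasible corner: $4.03.

$4.03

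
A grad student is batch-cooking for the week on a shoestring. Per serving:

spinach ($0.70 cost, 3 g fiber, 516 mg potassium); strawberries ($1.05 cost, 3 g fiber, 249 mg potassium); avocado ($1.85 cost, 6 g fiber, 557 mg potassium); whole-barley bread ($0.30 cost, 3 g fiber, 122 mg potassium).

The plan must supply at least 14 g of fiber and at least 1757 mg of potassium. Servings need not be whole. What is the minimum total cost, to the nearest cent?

This is a tiny linear program; its minimum lies at a vertex of the feasible set. List the vertices and price them.
spinach only: max(14/3, 1757/516) = 4.667 servings → $3.27.
strawberries only: max(14/3, 1757/249) = 7.056 servings → $7.41.
avocado only: max(14/6, 1757/557) = 3.154 servings → $5.84.
whole-barley bread only: max(14/3, 1757/122) = 14.4 servings → $4.32.
spinach + strawberries with both tight: 2.228 servings and 2.438 servings → $4.12.
spinach + avocado with both tight: 1.926 servings and 1.371 servings → $3.88.
spinach + whole-barley bread with both tight: 3.014 servings and 1.652 servings → $2.61.
strawberries + avocado: the both-tight solution has a negative serving — not a feasible corner.
strawberries + whole-barley bread: the both-tight solution has a negative serving — not a feasible corner.
avocado + whole-barley bread: intersection lies outside the first quadrant.
Cheapest feasible corner: $2.61.

$2.61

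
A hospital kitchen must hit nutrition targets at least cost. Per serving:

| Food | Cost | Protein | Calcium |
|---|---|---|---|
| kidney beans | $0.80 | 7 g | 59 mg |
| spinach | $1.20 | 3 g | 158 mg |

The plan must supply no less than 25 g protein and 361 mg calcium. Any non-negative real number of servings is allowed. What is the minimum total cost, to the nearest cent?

The cheapest plan sits at a corner of the feasible region — with two constraints it uses at most two foods.
kidney beans only: max(25/7, 361/59) = 6.119 servings → $4.89.
spinach only: max(25/3, 361/158) = 8.333 servings → $10.00.
kidney beans + spinach with both tight: 3.086 servings and 1.132 servings → $3.83.
The minimum over all feasible corners is $3.83.

$3.83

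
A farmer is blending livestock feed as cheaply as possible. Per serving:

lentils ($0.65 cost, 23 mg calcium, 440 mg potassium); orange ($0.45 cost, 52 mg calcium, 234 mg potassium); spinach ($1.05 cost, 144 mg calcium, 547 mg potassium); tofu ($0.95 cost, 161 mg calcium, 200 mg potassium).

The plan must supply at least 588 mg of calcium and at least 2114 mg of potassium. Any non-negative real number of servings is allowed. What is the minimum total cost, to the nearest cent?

With two linear requirements the optimum uses one or two foods; enumerate the corners.
lentils only: max(588/23, 2114/440) = 25.57 servings → $16.62.
orange only: max(588/52, 2114/234) = 11.31 servings → $5.09.
spinach only: max(588/144, 2114/547) = 4.083 servings → $4.29.
tofu only: max(588/161, 2114/200) = 10.57 servings → $10.04.
lentils + orange: the both-tight solution has a negative serving — not a feasible corner.
lentils + spinach: intersection lies outside the first quadrant.
lentils + tofu with both tight: 3.363 servings and 3.172 servings → $5.20.
orange + spinach: the both-tight solution has a negative serving — not a feasible corner.
orange + tofu with both tight: 8.167 servings and 1.014 servings → $4.64.
spinach + tofu with both tight: 3.758 servings and 0.2905 servings → $4.22.
Cheapest feasible corner: $4.22.

$4.22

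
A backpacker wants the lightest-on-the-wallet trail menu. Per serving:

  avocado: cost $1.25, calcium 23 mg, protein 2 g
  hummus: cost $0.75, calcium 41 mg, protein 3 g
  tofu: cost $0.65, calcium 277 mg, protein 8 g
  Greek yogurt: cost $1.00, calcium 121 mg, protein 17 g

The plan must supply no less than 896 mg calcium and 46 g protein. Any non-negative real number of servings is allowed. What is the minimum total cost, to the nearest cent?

Compare the cost at each extreme point of the feasible region.
avocado only: max(896/23, 46/2) = 38.96 servings → $48.70.
hummus only: max(896/41, 46/3) = 21.85 servings → $16.39.
tofu only: max(896/277, 46/8) = 5.75 servings → $3.74.
Greek yogurt only: max(896/121, 46/17) = 7.405 servings → $7.40.
avocado + hummus with both targets exact would need a negative amount; discard.
avocado + tofu with both tight: 15.06 servings and 1.984 servings → $20.12.
avocado + Greek yogurt: intersection lies outside the first quadrant.
hummus + tofu with both tight: 11.08 servings and 1.594 servings → $9.35.
hummus + Greek yogurt: intersection lies outside the first quadrant.
tofu + Greek yogurt with both tight: 2.584 servings and 1.49 servings → $3.17.
The minimum over all feasible corners is $3.17.

$3.17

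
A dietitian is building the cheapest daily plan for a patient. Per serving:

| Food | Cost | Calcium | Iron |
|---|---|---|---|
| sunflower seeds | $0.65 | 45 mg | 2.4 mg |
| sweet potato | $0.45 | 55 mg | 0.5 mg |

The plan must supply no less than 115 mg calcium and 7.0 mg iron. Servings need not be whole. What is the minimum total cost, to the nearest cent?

$1.90

Minimising a linear cost over {calcium ≥ 115, iron ≥ 7.0, servings ≥ 0} — the optimum is at a vertex, using one or two foods.
sunflower seeds only: max(115/45, 7.0/2.4) = 2.917 servings → $1.90.
sweet potato only: max(115/55, 7.0/0.5) = 14 servings → $6.30.
sunflower seeds + sweet potato: the both-tight solution has a negative serving — not a feasible corner.
Cheapest feasible corner: $1.90.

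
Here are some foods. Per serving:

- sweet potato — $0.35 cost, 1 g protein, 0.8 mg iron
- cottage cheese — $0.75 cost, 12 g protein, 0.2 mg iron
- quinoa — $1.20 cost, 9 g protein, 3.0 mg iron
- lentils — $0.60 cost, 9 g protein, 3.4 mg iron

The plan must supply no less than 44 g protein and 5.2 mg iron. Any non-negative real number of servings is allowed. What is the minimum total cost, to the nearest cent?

$2.80

Check every corner: each single food scaled to meet both minima, and each pair solved so both constraints bind.
sweet potato only: max(44/1, 5.2/0.8) = 44 servings → $15.40.
cottage cheese only: max(44/12, 5.2/0.2) = 26 servings → $19.50.
quinoa only: max(44/9, 5.2/3.0) = 4.889 servings → $5.87.
lentils only: max(44/9, 5.2/3.4) = 4.889 servings → $2.93.
sweet potato + cottage cheese with both tight: 5.702 servings and 3.191 servings → $4.39.
sweet potato + quinoa: the both-tight solution has a negative serving — not a feasible corner.
sweet potato + lentils: intersection lies outside the first quadrant.
cottage cheese + quinoa with both tight: 2.491 servings and 1.567 servings → $3.75.
cottage cheese + lentils with both tight: 2.636 servings and 1.374 servings → $2.80.
quinoa + lentils: intersection lies outside the first quadrant.
Cheapest feasible corner: $2.80.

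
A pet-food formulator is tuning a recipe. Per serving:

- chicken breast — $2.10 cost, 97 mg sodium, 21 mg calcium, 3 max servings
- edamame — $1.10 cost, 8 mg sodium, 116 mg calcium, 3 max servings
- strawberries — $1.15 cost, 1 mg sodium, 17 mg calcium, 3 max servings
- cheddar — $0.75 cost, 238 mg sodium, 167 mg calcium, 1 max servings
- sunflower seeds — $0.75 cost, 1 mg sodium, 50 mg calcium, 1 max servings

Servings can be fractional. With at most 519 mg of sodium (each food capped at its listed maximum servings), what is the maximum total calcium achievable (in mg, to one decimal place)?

670.8 mg

Calcium per mg sodium: sunflower seeds 50, strawberries 17, edamame 14.5, cheddar 0.7017, chicken breast 0.2165.
Take 1 serving of sunflower seeds: uses 1 mg sodium, +50.0 mg calcium (running total 50.0 mg).
Take 3 servings of strawberries: uses 3 mg sodium, +51.0 mg calcium (running total 101.0 mg).
Take 3 servings of edamame: uses 24 mg sodium, +348.0 mg calcium (running total 449.0 mg).
Take 1 serving of cheddar: uses 238 mg sodium, +167.0 mg calcium (running total 616.0 mg).
Take 2.608 servings of chicken breast: uses 253 mg sodium, +54.8 mg calcium (running total 670.8 mg).
Greedy by best ratio exhausts the sodium allowance optimally: 670.8 mg.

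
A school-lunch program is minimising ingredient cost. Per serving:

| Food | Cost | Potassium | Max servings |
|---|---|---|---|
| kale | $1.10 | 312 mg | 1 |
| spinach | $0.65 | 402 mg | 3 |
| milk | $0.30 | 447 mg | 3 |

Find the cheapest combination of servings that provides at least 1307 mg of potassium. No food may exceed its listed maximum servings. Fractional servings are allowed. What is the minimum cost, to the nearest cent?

$0.88

Cost per mg of potassium: milk $0.0007, spinach $0.0016, kale $0.0035.
Take 2.924 servings of milk: +1307.0 mg potassium for $0.88 (total $0.88, still need 0.0 mg).
Filling from the cheapest source first is optimal under one linear minimum: $0.88.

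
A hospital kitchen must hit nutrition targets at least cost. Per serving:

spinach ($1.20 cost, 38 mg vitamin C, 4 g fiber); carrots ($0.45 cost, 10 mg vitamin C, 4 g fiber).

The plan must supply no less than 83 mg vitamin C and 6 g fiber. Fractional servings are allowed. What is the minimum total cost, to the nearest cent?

$2.62

spinach only: max(83/38, 6/4) = 2.184 servings → $2.62.
carrots only: max(83/10, 6/4) = 8.3 servings → $3.73.
spinach + carrots with both targets exact would need a negative amount; discard.
Cheapest feasible corner: $2.62.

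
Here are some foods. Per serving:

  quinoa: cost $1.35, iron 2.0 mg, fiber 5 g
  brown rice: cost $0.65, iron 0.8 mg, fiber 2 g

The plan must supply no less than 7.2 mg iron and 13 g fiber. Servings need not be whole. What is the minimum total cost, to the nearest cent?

Check every corner: each single food scaled to meet both minima, and each pair solved so both constraints bind.
quinoa only: max(7.2/2.0, 13/5) = 3.6 servings → $4.86.
brown rice only: max(7.2/0.8, 13/2) = 9 servings → $5.85.
quinoa + brown rice (both tight): parallel constraints — no distinct corner.
So the least-cost plan costs $4.86.

$4.86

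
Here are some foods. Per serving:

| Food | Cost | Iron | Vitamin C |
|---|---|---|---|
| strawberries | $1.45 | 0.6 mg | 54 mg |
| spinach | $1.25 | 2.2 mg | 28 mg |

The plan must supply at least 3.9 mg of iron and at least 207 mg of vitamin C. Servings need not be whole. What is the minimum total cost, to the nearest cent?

At the optimum either one food covers both requirements or two foods hit both targets exactly; no other combination can be cheaper.
strawberries only: max(3.9/0.6, 207/54) = 6.5 servings → $9.43.
spinach only: max(3.9/2.2, 207/28) = 7.393 servings → $9.24.
strawberries + spinach with both tight: 3.394 servings and 0.8471 servings → $5.98.
So the least-cost plan costs $5.98.

$5.98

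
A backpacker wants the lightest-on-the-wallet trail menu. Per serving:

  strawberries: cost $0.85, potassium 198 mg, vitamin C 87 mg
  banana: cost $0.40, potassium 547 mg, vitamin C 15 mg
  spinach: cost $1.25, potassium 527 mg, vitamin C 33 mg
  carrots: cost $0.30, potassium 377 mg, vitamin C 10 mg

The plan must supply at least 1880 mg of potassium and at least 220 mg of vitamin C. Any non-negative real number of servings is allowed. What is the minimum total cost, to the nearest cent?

strawberries only: max(1880/198, 220/87) = 9.495 servings → $8.07.
banana only: max(1880/547, 220/15) = 14.67 servings → $5.87.
spinach only: max(1880/527, 220/33) = 6.667 servings → $8.33.
carrots only: max(1880/377, 220/10) = 22 servings → $6.60.
strawberries + banana with both tight: 2.065 servings and 2.689 servings → $2.83.
strawberries + spinach with both tight: 1.371 servings and 3.052 servings → $4.98.
strawberries + carrots with both tight: 2.081 servings and 3.894 servings → $2.94.
banana + spinach: the both-tight solution has a negative serving — not a feasible corner.
banana + carrots with both targets exact would need a negative amount; discard.
spinach + carrots with both targets exact would need a negative amount; discard.
Cheapest feasible corner: $2.83.

$2.83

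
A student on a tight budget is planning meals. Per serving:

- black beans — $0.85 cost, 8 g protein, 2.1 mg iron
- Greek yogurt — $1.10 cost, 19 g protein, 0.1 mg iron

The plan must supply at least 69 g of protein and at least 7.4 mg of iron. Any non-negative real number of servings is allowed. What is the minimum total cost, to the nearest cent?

Check every corner: each single food scaled to meet both minima, and each pair solved so both constraints bind.
black beans only: max(69/8, 7.4/2.1) = 8.625 servings → $7.33.
Greek yogurt only: max(69/19, 7.4/0.1) = 74 servings → $81.40.
black beans + Greek yogurt with both tight: 3.419 servings and 2.192 servings → $5.32.
So the least-cost plan costs $5.32.

$5.32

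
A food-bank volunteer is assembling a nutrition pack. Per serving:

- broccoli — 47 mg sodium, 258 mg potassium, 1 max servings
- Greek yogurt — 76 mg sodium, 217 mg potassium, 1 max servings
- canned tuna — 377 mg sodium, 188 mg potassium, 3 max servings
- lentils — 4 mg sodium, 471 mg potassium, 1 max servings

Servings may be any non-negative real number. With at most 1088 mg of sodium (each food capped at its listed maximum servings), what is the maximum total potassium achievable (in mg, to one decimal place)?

1425.2 mg

Potassium per mg sodium: lentils 117.8, broccoli 5.489, Greek yogurt 2.855, canned tuna 0.4987.
Take 1 serving of lentils: uses 4 mg sodium, +471.0 mg potassium (running total 471.0 mg).
Take 1 serving of broccoli: uses 47 mg sodium, +258.0 mg potassium (running total 729.0 mg).
Take 1 serving of Greek yogurt: uses 76 mg sodium, +217.0 mg potassium (running total 946.0 mg).
Take 2.549 servings of canned tuna: uses 961 mg sodium, +479.2 mg potassium (running total 1425.2 mg).
Greedy by best ratio exhausts the sodium allowance optimally: 1425.2 mg.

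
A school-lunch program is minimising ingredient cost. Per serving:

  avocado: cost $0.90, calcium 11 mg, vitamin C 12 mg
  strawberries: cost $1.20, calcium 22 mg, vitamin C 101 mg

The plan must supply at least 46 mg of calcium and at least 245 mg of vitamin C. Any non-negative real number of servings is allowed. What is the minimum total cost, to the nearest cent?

$2.91

avocado only: max(46/11, 245/12) = 20.42 servings → $18.38.
strawberries only: max(46/22, 245/101) = 2.426 servings → $2.91.
avocado + strawberries: intersection lies outside the first quadrant.
Cheapest feasible corner: $2.91.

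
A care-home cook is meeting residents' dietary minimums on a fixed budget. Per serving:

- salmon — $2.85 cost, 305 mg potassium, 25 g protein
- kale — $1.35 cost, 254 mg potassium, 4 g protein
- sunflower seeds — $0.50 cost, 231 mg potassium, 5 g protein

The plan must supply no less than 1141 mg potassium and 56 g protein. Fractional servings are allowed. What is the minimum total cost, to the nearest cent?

$5.60

Minimising a linear cost over {potassium ≥ 1141, protein ≥ 56, servings ≥ 0} — the optimum is at a vertex, using one or two foods.
salmon only: max(1141/305, 56/25) = 3.741 servings → $10.66.
kale only: max(1141/254, 56/4) = 14 servings → $18.90.
sunflower seeds only: max(1141/231, 56/5) = 11.2 servings → $5.60.
salmon + kale with both tight: 1.883 servings and 2.231 servings → $8.38.
salmon + sunflower seeds with both tight: 1.701 servings and 2.693 servings → $6.20.
kale + sunflower seeds with both targets exact would need a negative amount; discard.
So the least-cost plan costs $5.60.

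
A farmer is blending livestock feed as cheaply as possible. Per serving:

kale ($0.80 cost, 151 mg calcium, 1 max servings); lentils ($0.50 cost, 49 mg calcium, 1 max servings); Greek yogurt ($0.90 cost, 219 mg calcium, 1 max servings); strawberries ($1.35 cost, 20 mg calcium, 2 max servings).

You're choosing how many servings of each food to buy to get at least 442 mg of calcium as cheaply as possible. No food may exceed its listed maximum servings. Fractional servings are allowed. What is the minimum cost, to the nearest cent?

$3.75

Cost per mg of calcium: Greek yogurt $0.0041, kale $0.0053, lentils $0.0102, strawberries $0.0675.
Take 1 serving of Greek yogurt: +219.0 mg calcium for $0.90 (total $0.90, still need 223.0 mg).
Take 1 serving of kale: +151.0 mg calcium for $0.80 (total $1.70, still need 72.0 mg).
Take 1 serving of lentils: +49.0 mg calcium for $0.50 (total $2.20, still need 23.0 mg).
Take 1.15 servings of strawberries: +23.0 mg calcium for $1.55 (total $3.75, still need 0.0 mg).
Greedy by cheapest-per-mg is optimal for a single linear constraint, so the minimum cost is $3.75.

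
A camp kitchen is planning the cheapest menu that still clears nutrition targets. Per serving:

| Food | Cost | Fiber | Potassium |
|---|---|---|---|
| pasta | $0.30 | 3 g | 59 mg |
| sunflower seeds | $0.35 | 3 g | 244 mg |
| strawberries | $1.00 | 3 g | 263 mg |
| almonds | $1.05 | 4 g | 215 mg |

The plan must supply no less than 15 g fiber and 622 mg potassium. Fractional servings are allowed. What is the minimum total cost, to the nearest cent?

The cheapest plan sits at a corner of the feasible region — with two constraints it uses at most two foods.
pasta only: max(15/3, 622/59) = 10.54 servings → $3.16.
sunflower seeds only: max(15/3, 622/244) = 5 servings → $1.75.
strawberries only: max(15/3, 622/263) = 5 servings → $5.00.
almonds only: max(15/4, 622/215) = 3.75 servings → $3.94.
pasta + sunflower seeds with both tight: 3.232 servings and 1.768 servings → $1.59.
pasta + strawberries with both tight: 3.397 servings and 1.603 servings → $2.62.
pasta + almonds with both tight: 1.802 servings and 2.399 servings → $3.06.
sunflower seeds + strawberries with both targets exact would need a negative amount; discard.
sunflower seeds + almonds: intersection lies outside the first quadrant.
strawberries + almonds: the both-tight solution has a negative serving — not a feasible corner.
The minimum over all feasible corners is $1.59.

$1.59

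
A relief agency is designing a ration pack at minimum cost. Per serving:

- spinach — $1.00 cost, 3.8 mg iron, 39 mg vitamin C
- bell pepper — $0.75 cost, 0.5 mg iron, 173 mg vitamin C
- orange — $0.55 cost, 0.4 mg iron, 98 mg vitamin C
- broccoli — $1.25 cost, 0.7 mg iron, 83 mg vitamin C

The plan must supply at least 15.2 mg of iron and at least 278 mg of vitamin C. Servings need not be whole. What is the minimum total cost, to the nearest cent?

$4.45

Minimising a linear cost over {iron ≥ 15.2, vitamin C ≥ 278, servings ≥ 0} — the optimum is at a vertex, using one or two foods.
spinach only: max(15.2/3.8, 278/39) = 7.128 servings → $7.13.
bell pepper only: max(15.2/0.5, 278/173) = 30.4 servings → $22.80.
orange only: max(15.2/0.4, 278/98) = 38 servings → $20.90.
broccoli only: max(15.2/0.7, 278/83) = 21.71 servings → $27.14.
spinach + bell pepper with both tight: 3.904 servings and 0.7268 servings → $4.45.
spinach + orange with both tight: 3.863 servings and 1.299 servings → $4.58.
spinach + broccoli with both tight: 3.704 servings and 1.609 servings → $5.72.
bell pepper + orange with both targets exact would need a negative amount; discard.
bell pepper + broccoli with both targets exact would need a negative amount; discard.
orange + broccoli with both targets exact would need a negative amount; discard.
So the least-cost plan costs $4.45.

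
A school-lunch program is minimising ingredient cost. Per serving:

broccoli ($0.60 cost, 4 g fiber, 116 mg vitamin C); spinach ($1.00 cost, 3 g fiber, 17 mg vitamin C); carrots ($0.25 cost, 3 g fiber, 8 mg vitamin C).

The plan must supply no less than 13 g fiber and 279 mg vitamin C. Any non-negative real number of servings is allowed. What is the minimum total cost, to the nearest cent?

$1.70

Compare the cost at each extreme point of the feasible region.
broccoli only: max(13/4, 279/116) = 3.25 servings → $1.95.
spinach only: max(13/3, 279/17) = 16.41 servings → $16.41.
carrots only: max(13/3, 279/8) = 34.88 servings → $8.72.
broccoli + spinach with both tight: 2.2 servings and 1.4 servings → $2.72.
broccoli + carrots with both tight: 2.32 servings and 1.241 servings → $1.70.
spinach + carrots: the both-tight solution has a negative serving — not a feasible corner.
Cheapest feasible corner: $1.70.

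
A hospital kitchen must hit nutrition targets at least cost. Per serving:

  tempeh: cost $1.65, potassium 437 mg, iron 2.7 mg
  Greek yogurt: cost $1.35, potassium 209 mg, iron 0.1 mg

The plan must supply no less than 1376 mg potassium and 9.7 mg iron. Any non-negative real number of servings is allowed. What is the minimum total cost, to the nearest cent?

$5.93

Check every corner: each single food scaled to meet both minima, and each pair solved so both constraints bind.
tempeh only: max(1376/437, 9.7/2.7) = 3.593 servings → $5.93.
Greek yogurt only: max(1376/209, 9.7/0.1) = 97 servings → $130.95.
tempeh + Greek yogurt with both targets exact would need a negative amount; discard.
Cheapest feasible corner: $5.93.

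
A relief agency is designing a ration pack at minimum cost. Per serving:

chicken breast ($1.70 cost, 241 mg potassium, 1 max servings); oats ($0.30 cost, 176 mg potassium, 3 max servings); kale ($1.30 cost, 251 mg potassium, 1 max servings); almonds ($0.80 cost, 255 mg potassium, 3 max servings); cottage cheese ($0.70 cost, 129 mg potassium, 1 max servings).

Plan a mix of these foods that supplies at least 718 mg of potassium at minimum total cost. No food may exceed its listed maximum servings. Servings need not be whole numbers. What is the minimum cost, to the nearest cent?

Cost per mg of potassium: oats $0.0017, almonds $0.0031, kale $0.0052, cottage cheese $0.0054, chicken breast $0.0071.
Take 3 servings of oats: +528.0 mg potassium for $0.90 (total $0.90, still need 190.0 mg).
Take 0.7451 servings of almonds: +190.0 mg potassium for $0.60 (total $1.50, still need 0.0 mg).
Greedy by cheapest-per-mg is optimal for a single linear constraint, so the minimum cost is $1.50.

$1.50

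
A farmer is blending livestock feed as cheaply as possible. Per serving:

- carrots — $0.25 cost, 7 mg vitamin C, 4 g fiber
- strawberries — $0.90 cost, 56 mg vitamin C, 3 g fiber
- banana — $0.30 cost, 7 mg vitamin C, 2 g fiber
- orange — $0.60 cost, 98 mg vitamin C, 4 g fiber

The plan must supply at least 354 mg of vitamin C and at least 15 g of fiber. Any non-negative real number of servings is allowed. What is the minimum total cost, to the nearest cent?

With two linear requirements the optimum uses one or two foods; enumerate the corners.
carrots only: max(354/7, 15/4) = 50.57 servings → $12.64.
strawberries only: max(354/56, 15/3) = 6.321 servings → $5.69.
banana only: max(354/7, 15/2) = 50.57 servings → $15.17.
orange only: max(354/98, 15/4) = 3.75 servings → $2.25.
carrots + strawberries: intersection lies outside the first quadrant.
carrots + banana with both targets exact would need a negative amount; discard.
carrots + orange with both tight: 0.1484 servings and 3.602 servings → $2.20.
strawberries + banana with both targets exact would need a negative amount; discard.
strawberries + orange with both tight: 0.7714 servings and 3.171 servings → $2.60.
banana + orange with both tight: 0.3214 servings and 3.589 servings → $2.25.
Cheapest feasible corner: $2.20.

$2.20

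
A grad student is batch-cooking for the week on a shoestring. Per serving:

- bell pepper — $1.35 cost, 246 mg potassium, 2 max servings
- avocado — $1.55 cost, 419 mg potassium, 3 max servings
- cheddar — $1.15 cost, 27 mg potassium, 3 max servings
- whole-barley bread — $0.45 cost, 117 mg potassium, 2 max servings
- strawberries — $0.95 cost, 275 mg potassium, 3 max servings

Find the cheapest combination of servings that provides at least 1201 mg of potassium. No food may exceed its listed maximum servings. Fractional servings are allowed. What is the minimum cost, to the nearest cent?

$4.24

Cost per mg of potassium: strawberries $0.0035, avocado $0.0037, whole-barley bread $0.0038, bell pepper $0.0055, cheddar $0.0426.
Take 3 servings of strawberries: +825.0 mg potassium for $2.85 (total $2.85, still need 376.0 mg).
Take 0.8974 servings of avocado: +376.0 mg potassium for $1.39 (total $4.24, still need 0.0 mg).
Greedy by cheapest-per-mg is optimal for a single linear constraint, so the minimum cost is $4.24.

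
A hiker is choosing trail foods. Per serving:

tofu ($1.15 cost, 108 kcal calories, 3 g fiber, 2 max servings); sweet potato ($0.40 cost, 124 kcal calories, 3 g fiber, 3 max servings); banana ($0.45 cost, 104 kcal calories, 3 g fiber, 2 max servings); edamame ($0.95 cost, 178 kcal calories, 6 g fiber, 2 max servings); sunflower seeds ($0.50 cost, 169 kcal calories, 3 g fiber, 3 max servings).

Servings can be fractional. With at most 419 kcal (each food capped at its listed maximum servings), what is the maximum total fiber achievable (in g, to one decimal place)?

Fiber per kcal: edamame 0.03371, banana 0.02885, tofu 0.02778, sweet potato 0.02419, sunflower seeds 0.01775.
Take 2 servings of edamame: uses 356 kcal, +12.0 g fiber (running total 12.0 g).
Take 0.6058 servings of banana: uses 63 kcal, +1.8 g fiber (running total 13.8 g).
Filling greedily by fiber-per-kcal is optimal for one linear limit, giving 13.8 g.

13.8 g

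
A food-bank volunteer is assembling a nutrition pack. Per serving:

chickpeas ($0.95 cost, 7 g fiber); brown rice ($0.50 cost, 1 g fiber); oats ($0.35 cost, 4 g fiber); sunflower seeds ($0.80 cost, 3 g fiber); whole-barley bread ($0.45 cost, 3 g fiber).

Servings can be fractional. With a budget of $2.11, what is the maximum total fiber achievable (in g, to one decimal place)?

Fiber per dollar: oats 11.43, chickpeas 7.368, whole-barley bread 6.667, sunflower seeds 3.75, brown rice 2.
With no serving limits, spend the whole cost allowance on oats: $2.11 / $0.35 × 4 g = 24.1 g.

24.1 g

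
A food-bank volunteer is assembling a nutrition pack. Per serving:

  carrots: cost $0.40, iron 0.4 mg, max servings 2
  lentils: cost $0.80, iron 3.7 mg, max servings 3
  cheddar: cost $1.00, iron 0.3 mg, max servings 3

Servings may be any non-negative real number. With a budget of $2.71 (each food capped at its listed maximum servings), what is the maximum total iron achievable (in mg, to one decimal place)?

Iron per dollar: lentils 4.625, carrots 1, cheddar 0.3.
Take 3 servings of lentils: spends $2.40, +11.1 mg iron (running total 11.1 mg).
Take 0.775 servings of carrots: spends $0.31, +0.3 mg iron (running total 11.4 mg).
Greedy by best ratio exhausts the cost allowance optimally: 11.4 mg.

11.4 mg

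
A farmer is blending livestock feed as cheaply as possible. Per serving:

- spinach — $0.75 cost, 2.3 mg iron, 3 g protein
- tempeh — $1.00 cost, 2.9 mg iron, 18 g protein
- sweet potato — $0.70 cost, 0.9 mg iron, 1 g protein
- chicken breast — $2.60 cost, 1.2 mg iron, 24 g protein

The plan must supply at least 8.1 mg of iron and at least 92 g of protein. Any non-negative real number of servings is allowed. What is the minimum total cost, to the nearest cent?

Two binding constraints pin down two serving amounts, so the optimal mix uses at most two foods. The candidates are each food alone (scaled to the tighter of iron/protein) and each pair with both constraints tight.
spinach only: max(8.1/2.3, 92/3) = 30.67 servings → $23.00.
tempeh only: max(8.1/2.9, 92/18) = 5.111 servings → $5.11.
sweet potato only: max(8.1/0.9, 92/1) = 92 servings → $64.40.
chicken breast only: max(8.1/1.2, 92/24) = 6.75 servings → $17.55.
spinach + tempeh: intersection lies outside the first quadrant.
spinach + sweet potato: the both-tight solution has a negative serving — not a feasible corner.
spinach + chicken breast with both tight: 1.628 servings and 3.63 servings → $10.66.
tempeh + sweet potato with both targets exact would need a negative amount; discard.
tempeh + chicken breast with both tight: 1.75 servings and 2.521 servings → $8.30.
sweet potato + chicken breast with both tight: 4.118 servings and 3.662 servings → $12.40.
The minimum over all feasible corners is $5.11.

$5.11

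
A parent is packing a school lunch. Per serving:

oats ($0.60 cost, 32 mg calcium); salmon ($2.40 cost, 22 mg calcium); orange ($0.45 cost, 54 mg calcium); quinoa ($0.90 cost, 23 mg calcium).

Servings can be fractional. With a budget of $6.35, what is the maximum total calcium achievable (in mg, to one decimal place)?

Calcium per dollar: orange 120, oats 53.33, quinoa 25.56, salmon 9.167.
With no serving limits, spend the whole cost allowance on orange: $6.35 / $0.45 × 54 mg = 762.0 mg.

762.0 mg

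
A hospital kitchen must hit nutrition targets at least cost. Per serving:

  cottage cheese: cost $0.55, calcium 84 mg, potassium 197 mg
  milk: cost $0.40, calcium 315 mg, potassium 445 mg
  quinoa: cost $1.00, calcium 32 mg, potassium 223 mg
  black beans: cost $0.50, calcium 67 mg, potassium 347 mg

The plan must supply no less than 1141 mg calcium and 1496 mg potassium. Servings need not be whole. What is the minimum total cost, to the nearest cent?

$1.45

The cheapest plan sits at a corner of the feasible region — with two constraints it uses at most two foods.
cottage cheese only: max(1141/84, 1496/197) = 13.58 servings → $7.47.
milk only: max(1141/315, 1496/445) = 3.622 servings → $1.45.
quinoa only: max(1141/32, 1496/223) = 35.66 servings → $35.66.
black beans only: max(1141/67, 1496/347) = 17.03 servings → $8.51.
cottage cheese + milk: the both-tight solution has a negative serving — not a feasible corner.
cottage cheese + quinoa: intersection lies outside the first quadrant.
cottage cheese + black beans: intersection lies outside the first quadrant.
milk + quinoa with both targets exact would need a negative amount; discard.
milk + black beans: the both-tight solution has a negative serving — not a feasible corner.
quinoa + black beans with both targets exact would need a negative amount; discard.
So the least-cost plan costs $1.45.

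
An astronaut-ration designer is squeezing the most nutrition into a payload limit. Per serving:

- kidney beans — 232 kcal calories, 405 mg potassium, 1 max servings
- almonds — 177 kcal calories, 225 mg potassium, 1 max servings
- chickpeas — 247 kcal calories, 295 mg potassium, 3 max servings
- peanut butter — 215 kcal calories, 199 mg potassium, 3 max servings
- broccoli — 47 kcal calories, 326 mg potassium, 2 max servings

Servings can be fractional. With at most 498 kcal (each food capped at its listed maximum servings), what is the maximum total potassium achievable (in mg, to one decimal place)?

1275.6 mg

Potassium per kcal: broccoli 6.936, kidney beans 1.746, almonds 1.271, chickpeas 1.194, peanut butter 0.9256.
Take 2 servings of broccoli: uses 94 kcal, +652.0 mg potassium (running total 652.0 mg).
Take 1 serving of kidney beans: uses 232 kcal, +405.0 mg potassium (running total 1057.0 mg).
Take 0.9718 servings of almonds: uses 172 kcal, +218.6 mg potassium (running total 1275.6 mg).
Filling greedily by potassium-per-kcal is optimal for one linear limit, giving 1275.6 mg.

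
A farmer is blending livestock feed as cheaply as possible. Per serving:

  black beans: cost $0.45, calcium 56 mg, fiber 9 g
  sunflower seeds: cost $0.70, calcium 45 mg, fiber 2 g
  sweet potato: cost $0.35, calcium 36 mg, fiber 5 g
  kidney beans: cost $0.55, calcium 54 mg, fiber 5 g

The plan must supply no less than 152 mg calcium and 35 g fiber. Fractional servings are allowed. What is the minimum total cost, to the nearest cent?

Compare the cost at each extreme point of the feasible region.
black beans only: max(152/56, 35/9) = 3.889 servings → $1.75.
sunflower seeds only: max(152/45, 35/2) = 17.5 servings → $12.25.
sweet potato only: max(152/36, 35/5) = 7 servings → $2.45.
kidney beans only: max(152/54, 35/5) = 7 servings → $3.85.
black beans + sunflower seeds with both targets exact would need a negative amount; discard.
black beans + sweet potato: the both-tight solution has a negative serving — not a feasible corner.
black beans + kidney beans: the both-tight solution has a negative serving — not a feasible corner.
sunflower seeds + sweet potato: the both-tight solution has a negative serving — not a feasible corner.
sunflower seeds + kidney beans with both targets exact would need a negative amount; discard.
sweet potato + kidney beans: the both-tight solution has a negative serving — not a feasible corner.
So the least-cost plan costs $1.75.

$1.75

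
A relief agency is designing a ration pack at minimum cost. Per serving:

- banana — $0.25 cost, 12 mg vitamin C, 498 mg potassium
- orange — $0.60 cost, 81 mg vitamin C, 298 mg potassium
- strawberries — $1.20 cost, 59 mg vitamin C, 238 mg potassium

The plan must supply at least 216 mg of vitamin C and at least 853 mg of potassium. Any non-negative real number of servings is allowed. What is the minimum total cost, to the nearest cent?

$1.62

With two linear requirements the optimum uses one or two foods; enumerate the corners.
banana only: max(216/12, 853/498) = 18 servings → $4.50.
orange only: max(216/81, 853/298) = 2.862 servings → $1.72.
strawberries only: max(216/59, 853/238) = 3.661 servings → $4.39.
banana + orange with both tight: 0.1285 servings and 2.648 servings → $1.62.
banana + strawberries with both targets exact would need a negative amount; discard.
orange + strawberries with both tight: 0.6374 servings and 2.786 servings → $3.73.
So the least-cost plan costs $1.62.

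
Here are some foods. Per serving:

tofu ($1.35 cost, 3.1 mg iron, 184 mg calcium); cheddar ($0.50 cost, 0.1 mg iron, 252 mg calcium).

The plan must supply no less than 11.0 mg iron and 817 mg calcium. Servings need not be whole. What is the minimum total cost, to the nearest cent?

Minimising a linear cost over {iron ≥ 11.0, calcium ≥ 817, servings ≥ 0} — the optimum is at a vertex, using one or two foods.
tofu only: max(11.0/3.1, 817/184) = 4.44 servings → $5.99.
cheddar only: max(11.0/0.1, 817/252) = 110 servings → $55.00.
tofu + cheddar with both tight: 3.527 servings and 0.6669 servings → $5.09.
So the least-cost plan costs $5.09.

$5.09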